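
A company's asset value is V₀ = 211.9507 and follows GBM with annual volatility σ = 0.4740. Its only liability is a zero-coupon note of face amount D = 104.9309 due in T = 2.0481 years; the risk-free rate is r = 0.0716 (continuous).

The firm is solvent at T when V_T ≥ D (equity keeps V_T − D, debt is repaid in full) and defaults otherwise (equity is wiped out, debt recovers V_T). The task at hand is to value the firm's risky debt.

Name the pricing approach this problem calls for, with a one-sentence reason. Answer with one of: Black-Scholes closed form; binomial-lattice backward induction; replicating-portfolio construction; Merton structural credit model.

Key observation: the question is about default risk generated by asset-value dynamics against a debt face of 104.9309 — the structural framework prices exactly that.

framework: Merton structural credit model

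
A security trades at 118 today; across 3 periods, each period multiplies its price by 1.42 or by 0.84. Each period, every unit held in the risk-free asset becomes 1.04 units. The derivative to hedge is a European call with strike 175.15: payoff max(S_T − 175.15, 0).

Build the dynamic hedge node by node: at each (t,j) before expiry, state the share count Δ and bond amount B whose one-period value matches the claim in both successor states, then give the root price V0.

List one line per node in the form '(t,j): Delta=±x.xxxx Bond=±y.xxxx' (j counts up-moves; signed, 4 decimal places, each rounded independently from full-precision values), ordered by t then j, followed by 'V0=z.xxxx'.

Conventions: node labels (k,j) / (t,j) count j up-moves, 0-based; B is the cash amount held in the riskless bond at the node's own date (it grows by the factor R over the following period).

Under the risk-neutral measure, an up-move has probability p* = (R−d)/(u−d) = 0.3448 and values discount at R = 1.04.
At maturity the claim pays: V(3,0)=0.0000, V(3,1)=0.0000, V(3,2)=24.7156, V(3,3)=162.7180
(2,0): S=83.2608. Δ = (V_up−V_dn)/(S_up−S_dn) = (0.0000−0.0000)/(118.2303−69.9391) = 0.0000. V = [p*·0.0000 + (1−p*)·0.0000]/1.04 = 0.0000. B = V − Δ·S = 0.0000.
(2,1): S=140.7504. Δ = (V_up−V_dn)/(S_up−S_dn) = (24.7156−0.0000)/(199.8656−118.2303) = 0.3028. V = [p*·24.7156 + (1−p*)·0.0000]/1.04 = 8.1948. B = V − Δ·S = -34.4182.
(2,2): S=237.9352. Δ = (V_up−V_dn)/(S_up−S_dn) = (162.7180−24.7156)/(337.8680−199.8656) = 1.0000. V = [p*·162.7180 + (1−p*)·24.7156]/1.04 = 69.5217. B = V − Δ·S = -168.4135.
(1,0): S=99.1200. Δ = (V_up−V_dn)/(S_up−S_dn) = (8.1948−0.0000)/(140.7504−83.2608) = 0.1425. V = [p*·8.1948 + (1−p*)·0.0000]/1.04 = 2.7171. B = V − Δ·S = -11.4119.
(1,1): S=167.5600. Δ = (V_up−V_dn)/(S_up−S_dn) = (69.5217−8.1948)/(237.9352−140.7504) = 0.6310. V = [p*·69.5217 + (1−p*)·8.1948]/1.04 = 28.2135. B = V − Δ·S = -77.5226.
(0,0): S=118.0000. Δ = (V_up−V_dn)/(S_up−S_dn) = (28.2135−2.7171)/(167.5600−99.1200) = 0.3725. V = [p*·28.2135 + (1−p*)·2.7171]/1.04 = 11.0663. B = V − Δ·S = -32.8930.
As a check, the time-0 holding Δ(0,0)·S0 + B(0,0) comes to 11.0663 — exactly V0.

(0,0): Delta=0.3725 Bond=-32.8930
(1,0): Delta=0.1425 Bond=-11.4119
(1,1): Delta=0.6310 Bond=-77.5226
(2,0): Delta=0.0000 Bond=0.0000
(2,1): Delta=0.3028 Bond=-34.4182
(2,2): Delta=1.0000 Bond=-168.4135
V0=11.0663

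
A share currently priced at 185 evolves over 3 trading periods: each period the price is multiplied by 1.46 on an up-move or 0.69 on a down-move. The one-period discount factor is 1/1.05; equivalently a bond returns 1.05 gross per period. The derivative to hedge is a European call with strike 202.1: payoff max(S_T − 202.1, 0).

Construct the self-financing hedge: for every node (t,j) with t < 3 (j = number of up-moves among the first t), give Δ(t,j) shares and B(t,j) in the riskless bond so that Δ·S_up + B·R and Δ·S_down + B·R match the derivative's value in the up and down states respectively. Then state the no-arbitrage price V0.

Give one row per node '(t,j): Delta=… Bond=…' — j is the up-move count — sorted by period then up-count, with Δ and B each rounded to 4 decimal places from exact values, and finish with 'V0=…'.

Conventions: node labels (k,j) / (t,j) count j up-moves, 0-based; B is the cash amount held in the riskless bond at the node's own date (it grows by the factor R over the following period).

No-arbitrage ⇒ martingale measure with p* = (R−d)/(u−d) = 0.4675.
At maturity the claim pays: V(3,0)=0.0000, V(3,1)=0.0000, V(3,2)=69.9987, V(3,3)=373.6452
Node (2,0) S=88.0785: V=(p*·0.0000+(1−p*)·0.0000)/1.05=0.0000; Δ=(0.0000−0.0000)/(128.5946−60.7742)=0.0000; B=V−Δ·S=0.0000
Node (2,1) S=186.3690: V=(p*·69.9987+(1−p*)·0.0000)/1.05=31.1683; Δ=(69.9987−0.0000)/(272.0987−128.5946)=0.4878; B=V−Δ·S=-59.7392
Node (2,2) S=394.3460: V=(p*·373.6452+(1−p*)·69.9987)/1.05=201.8698; Δ=(373.6452−69.9987)/(575.7452−272.0987)=1.0000; B=V−Δ·S=-192.4762
Node (1,0) S=127.6500: V=(p*·31.1683+(1−p*)·0.0000)/1.05=13.8783; Δ=(31.1683−0.0000)/(186.3690−88.0785)=0.3171; B=V−Δ·S=-26.6000
Node (1,1) S=270.1000: V=(p*·201.8698+(1−p*)·31.1683)/1.05=105.6922; Δ=(201.8698−31.1683)/(394.3460−186.3690)=0.8208; B=V−Δ·S=-115.9981
Node (0,0) S=185.0000: V=(p*·105.6922+(1−p*)·13.8783)/1.05=54.0993; Δ=(105.6922−13.8783)/(270.1000−127.6500)=0.6445; B=V−Δ·S=-65.1396
Sanity check at the root: Δ(0,0)·S0 + B(0,0) reproduces V0 = 54.0993.

(0,0): Delta=0.6445 Bond=-65.1396
(1,0): Delta=0.3171 Bond=-26.6000
(1,1): Delta=0.8208 Bond=-115.9981
(2,0): Delta=0.0000 Bond=0.0000
(2,1): Delta=0.4878 Bond=-59.7392
(2,2): Delta=1.0000 Bond=-192.4762
V0=54.0993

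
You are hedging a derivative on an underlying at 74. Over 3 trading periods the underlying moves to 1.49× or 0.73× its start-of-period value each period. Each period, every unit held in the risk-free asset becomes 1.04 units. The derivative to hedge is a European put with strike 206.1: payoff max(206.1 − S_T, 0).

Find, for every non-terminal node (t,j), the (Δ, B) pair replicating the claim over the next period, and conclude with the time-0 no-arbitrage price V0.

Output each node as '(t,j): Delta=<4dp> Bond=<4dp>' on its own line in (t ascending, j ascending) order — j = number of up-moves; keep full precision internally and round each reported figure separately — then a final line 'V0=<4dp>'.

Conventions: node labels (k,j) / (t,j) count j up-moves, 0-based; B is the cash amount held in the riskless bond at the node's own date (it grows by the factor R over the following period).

The replicating-portfolio and risk-neutral prices coincide; use p* = (1.04−0.73)/(1.49−0.73) = 0.4079 for the latter.
Expiry values: V(3,0)=177.3127, V(3,1)=147.3424, V(3,2)=86.1702, V(3,3)=0.0000
(2,0): S=39.4346. Δ = (V_up−V_dn)/(S_up−S_dn) = (147.3424−177.3127)/(58.7576−28.7873) = -1.0000. V = [p*·147.3424 + (1−p*)·177.3127]/1.04 = 158.7385. B = V − Δ·S = 198.1731.
(2,1): S=80.4898. Δ = (V_up−V_dn)/(S_up−S_dn) = (86.1702−147.3424)/(119.9298−58.7576) = -1.0000. V = [p*·86.1702 + (1−p*)·147.3424]/1.04 = 117.6833. B = V − Δ·S = 198.1731.
(2,2): S=164.2874. Δ = (V_up−V_dn)/(S_up−S_dn) = (0.0000−86.1702)/(244.7882−119.9298) = -0.6901. V = [p*·0.0000 + (1−p*)·86.1702]/1.04 = 49.0594. B = V − Δ·S = 162.4413.
(1,0): S=54.0200. Δ = (V_up−V_dn)/(S_up−S_dn) = (117.6833−158.7385)/(80.4898−39.4346) = -1.0000. V = [p*·117.6833 + (1−p*)·158.7385]/1.04 = 136.5310. B = V − Δ·S = 190.5510.
(1,1): S=110.2600. Δ = (V_up−V_dn)/(S_up−S_dn) = (49.0594−117.6833)/(164.2874−80.4898) = -0.8189. V = [p*·49.0594 + (1−p*)·117.6833]/1.04 = 86.2423. B = V − Δ·S = 176.5368.
(0,0): S=74.0000. Δ = (V_up−V_dn)/(S_up−S_dn) = (86.2423−136.5310)/(110.2600−54.0200) = -0.8942. V = [p*·86.2423 + (1−p*)·136.5310]/1.04 = 111.5563. B = V − Δ·S = 177.7257.
As a check, the time-0 holding Δ(0,0)·S0 + B(0,0) comes to 111.5563 — exactly V0.

(0,0): Delta=-0.8942 Bond=177.7257
(1,0): Delta=-1.0000 Bond=190.5510
(1,1): Delta=-0.8189 Bond=176.5368
(2,0): Delta=-1.0000 Bond=198.1731
(2,1): Delta=-1.0000 Bond=198.1731
(2,2): Delta=-0.6901 Bond=162.4413
V0=111.5563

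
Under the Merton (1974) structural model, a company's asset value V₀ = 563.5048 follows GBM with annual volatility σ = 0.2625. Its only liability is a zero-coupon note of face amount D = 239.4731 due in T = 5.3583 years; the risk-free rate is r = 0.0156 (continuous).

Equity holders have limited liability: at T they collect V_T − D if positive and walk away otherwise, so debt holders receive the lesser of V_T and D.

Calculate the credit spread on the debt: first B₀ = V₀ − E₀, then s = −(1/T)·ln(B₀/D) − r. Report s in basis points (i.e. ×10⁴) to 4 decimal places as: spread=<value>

spread=46.8398

Equity is a call on the firm's assets struck at D = 239.4731:
d₁ = [ln(V₀/D) + (r + σ²/2)T] / (σ√T)
   = [ln(563.5048/239.4731) + (0.0156 + 0.5·0.2625²)·5.3583] / (0.2625·√5.3583)
   = [0.855735 + 0.268200] / 0.607635 = 1.849687
d₂ = d₁ − σ√T = 1.849687 − 0.607635 = 1.242052
N(d₁) = 0.967821,  N(d₂) = 0.892891,  e^(−rT) = 0.919809
E₀ = V₀·N(d₁) − D·e^(−rT)·N(d₂)
   = 563.5048·0.967821 − 239.4731·0.919809·0.892891 = 348.694904
B₀ = V₀ − E₀ = 563.5048 − 348.694904 = 214.809896
spread = −(1/T)·ln(B₀/D) − r = −(1/5.3583)·ln(214.809896/239.4731) − 0.0156 = 0.00468398
in basis points: 0.00468398 × 10⁴ = 46.8398 bp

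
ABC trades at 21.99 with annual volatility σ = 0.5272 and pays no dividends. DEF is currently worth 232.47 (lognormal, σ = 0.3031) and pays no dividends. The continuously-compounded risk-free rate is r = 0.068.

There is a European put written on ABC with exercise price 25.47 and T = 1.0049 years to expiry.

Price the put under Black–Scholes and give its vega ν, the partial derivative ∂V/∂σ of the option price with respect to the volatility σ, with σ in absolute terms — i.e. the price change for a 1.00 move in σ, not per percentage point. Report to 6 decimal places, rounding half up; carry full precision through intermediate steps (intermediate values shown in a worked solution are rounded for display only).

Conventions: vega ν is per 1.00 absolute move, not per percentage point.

σ√T = 0.5272·√1.0049 = 0.528490
d₁ = (ln(S/K) + (r+σ²/2)T) / (σ√T) = (ln(21.99/25.47) + (0.068+0.5272²/2)·1.0049) / 0.528490 = (-0.146913 + 0.207984) / 0.528490 = 0.115557
d₂ = d₁ − σ√T = 0.115557 − 0.528490 = -0.412933
e^{−rT} = 0.933949
N(−d₁) = 0.454002,  N(−d₂) = 0.660172
Put price V = K·e^{−rT}·N(−d₂) − S·N(−d₁) = 15.703971 − 9.983502 = 5.720469
φ(d₁) = (1/√(2π))·e^{−d₁²/2} = 0.396288
ν = S·φ(d₁)·√T = 8.735687

price = 5.720469
ν = 8.735687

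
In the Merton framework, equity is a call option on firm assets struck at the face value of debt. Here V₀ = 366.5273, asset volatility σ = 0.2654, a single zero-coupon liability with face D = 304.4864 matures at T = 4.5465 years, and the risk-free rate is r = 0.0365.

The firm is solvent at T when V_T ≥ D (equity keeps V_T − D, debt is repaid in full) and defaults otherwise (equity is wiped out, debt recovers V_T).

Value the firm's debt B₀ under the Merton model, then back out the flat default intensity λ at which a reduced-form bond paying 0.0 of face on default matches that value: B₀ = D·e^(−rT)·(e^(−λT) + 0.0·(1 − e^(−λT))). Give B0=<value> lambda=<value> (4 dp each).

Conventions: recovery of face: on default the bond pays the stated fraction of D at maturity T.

With assets at 366.5273 and a single debt payment of 304.4864 at 4.5465 years:
d₁ = [ln(V₀/D) + (r + σ²/2)T] / (σ√T)
   = [ln(366.5273/304.4864) + (0.0365 + 0.5·0.2654²)·4.5465] / (0.2654·√4.5465)
   = [0.185447 + 0.326069] / 0.565900 = 0.903897
d₂ = d₁ − σ√T = 0.903897 − 0.565900 = 0.337997
N(d₁) = 0.816975,  N(d₂) = 0.632317,  e^(−rT) = 0.847091
E₀ = V₀·N(d₁) − D·e^(−rT)·N(d₂)
   = 366.5273·0.816975 − 304.4864·0.847091·0.632317 = 136.351497
B₀ = V₀ − E₀ = 366.5273 − 136.351497 = 230.175803
e^(−λT) = (B₀·e^(rT)/D − 0)/(1 − 0) = (230.1758·1.180511/304.4864 − 0)/1 = 0.89240447
λ = −ln(0.89240447)/4.5465 = 0.025038

B0=230.1758 lambda=0.0250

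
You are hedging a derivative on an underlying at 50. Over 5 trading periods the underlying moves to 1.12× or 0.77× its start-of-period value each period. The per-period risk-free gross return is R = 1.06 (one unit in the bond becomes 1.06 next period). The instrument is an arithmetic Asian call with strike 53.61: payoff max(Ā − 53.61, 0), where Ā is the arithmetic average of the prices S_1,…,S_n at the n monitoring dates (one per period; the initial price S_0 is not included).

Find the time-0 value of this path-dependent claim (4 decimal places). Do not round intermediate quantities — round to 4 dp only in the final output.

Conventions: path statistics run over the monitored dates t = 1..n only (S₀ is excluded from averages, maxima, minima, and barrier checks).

No-arbitrage gives p* = (R−d)/(u−d) = 0.8286: enumerate every path, weight its payoff by its p*-probability, and discount by R^5.
Enumerate all 2^5 = 32 price paths (U = up ×1.12, D = down ×0.77); each path with k up-moves has probability p*^k·(1−p*)^(5−k).
DDDDD: Ā=24.4164, payoff=0.0000, prob=0.000148
UDDDD: Ā=35.5148, payoff=0.0000, prob=0.000716
DUDDD: Ā=32.0148, payoff=0.0000, prob=0.000716
UUDDD: Ā=46.5670, payoff=0.0000, prob=0.003459
DDUDD: Ā=29.3198, payoff=0.0000, prob=0.000716
UDUDD: Ā=42.6470, payoff=0.0000, prob=0.003459
DUUDD: Ā=39.1470, payoff=0.0000, prob=0.003459
UUUDD: Ā=56.9410, payoff=3.3310, prob=0.016717
DDDUD: Ā=27.2446, payoff=0.0000, prob=0.000716
UDDUD: Ā=39.6286, payoff=0.0000, prob=0.003459
DUDUD: Ā=36.1286, payoff=0.0000, prob=0.003459
UUDUD: Ā=52.5506, payoff=0.0000, prob=0.016717
DDUUD: Ā=33.4336, payoff=0.0000, prob=0.003459
UDUUD: Ā=48.6306, payoff=0.0000, prob=0.016717
DUUUD: Ā=45.1306, payoff=0.0000, prob=0.016717
UUUUD: Ā=65.6446, payoff=12.0346, prob=0.080798
DDDDU: Ā=25.6468, payoff=0.0000, prob=0.000716
UDDDU: Ā=37.3044, payoff=0.0000, prob=0.003459
DUDDU: Ā=33.8044, payoff=0.0000, prob=0.003459
UUDDU: Ā=49.1700, payoff=0.0000, prob=0.016717
DDUDU: Ā=31.1094, payoff=0.0000, prob=0.003459
UDUDU: Ā=45.2500, payoff=0.0000, prob=0.016717
DUUDU: Ā=41.7500, payoff=0.0000, prob=0.016717
UUUDU: Ā=60.7273, payoff=7.1173, prob=0.080798
DDDUU: Ā=29.0342, payoff=0.0000, prob=0.003459
UDDUU: Ā=42.2316, payoff=0.0000, prob=0.016717
DUDUU: Ā=38.7316, payoff=0.0000, prob=0.016717
UUDUU: Ā=56.3369, payoff=2.7269, prob=0.080798
DDUUU: Ā=36.0366, payoff=0.0000, prob=0.016717
UDUUU: Ā=52.4169, payoff=0.0000, prob=0.080798
DUUUU: Ā=48.9169, payoff=0.0000, prob=0.080798
UUUUU: Ā=71.1519, payoff=17.5419, prob=0.390526
Price = Σ prob·payoff / R^5 = 8.674021 / 1.338226 = 6.4817

price = 6.4817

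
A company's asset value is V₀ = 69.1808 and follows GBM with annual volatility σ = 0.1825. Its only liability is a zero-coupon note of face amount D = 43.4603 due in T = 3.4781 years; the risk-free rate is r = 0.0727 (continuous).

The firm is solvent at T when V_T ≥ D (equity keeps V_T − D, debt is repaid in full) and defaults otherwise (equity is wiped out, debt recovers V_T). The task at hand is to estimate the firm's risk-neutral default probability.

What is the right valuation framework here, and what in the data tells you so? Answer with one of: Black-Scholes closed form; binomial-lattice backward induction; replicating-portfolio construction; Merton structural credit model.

framework: Merton structural credit model

Key observation: assets follow a GBM and default happens iff V_T < 43.4603; valuing claims on that split (equity as a call, risky debt as the residual) is the structural model's definition.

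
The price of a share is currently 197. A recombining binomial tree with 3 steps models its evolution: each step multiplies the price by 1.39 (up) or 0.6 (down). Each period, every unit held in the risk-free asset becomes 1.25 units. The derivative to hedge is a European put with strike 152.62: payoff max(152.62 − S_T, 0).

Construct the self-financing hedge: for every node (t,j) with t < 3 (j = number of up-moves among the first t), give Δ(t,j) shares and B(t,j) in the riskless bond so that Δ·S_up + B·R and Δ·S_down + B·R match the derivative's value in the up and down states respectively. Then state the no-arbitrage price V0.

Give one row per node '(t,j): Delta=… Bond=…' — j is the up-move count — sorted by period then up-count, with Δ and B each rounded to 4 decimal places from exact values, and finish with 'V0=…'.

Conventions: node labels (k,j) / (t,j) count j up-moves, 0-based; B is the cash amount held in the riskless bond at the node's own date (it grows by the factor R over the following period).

(0,0): Delta=-0.0720 Bond=16.6512
(1,0): Delta=-0.4660 Bond=67.3800
(1,1): Delta=-0.0354 Bond=10.7843
(2,0): Delta=-1.0000 Bond=122.0960
(2,1): Delta=-0.4164 Bond=76.0681
(2,2): Delta=0.0000 Bond=0.0000
V0=2.4585

Under the risk-neutral measure, an up-move has probability p* = (R−d)/(u−d) = 0.8228 and values discount at R = 1.25.
Terminal payoffs: V(3,0)=110.0680, V(3,1)=54.0412, V(3,2)=0.0000, V(3,3)=0.0000
Node (2,0) S=70.9200: V=(p*·54.0412+(1−p*)·110.0680)/1.25=51.1760; Δ=(54.0412−110.0680)/(98.5788−42.5520)=-1.0000; B=V−Δ·S=122.0960
Node (2,1) S=164.2980: V=(p*·0.0000+(1−p*)·54.0412)/1.25=7.6615; Δ=(0.0000−54.0412)/(228.3742−98.5788)=-0.4164; B=V−Δ·S=76.0681
Node (2,2) S=380.6237: V=(p*·0.0000+(1−p*)·0.0000)/1.25=0.0000; Δ=(0.0000−0.0000)/(529.0669−228.3742)=0.0000; B=V−Δ·S=0.0000
Node (1,0) S=118.2000: V=(p*·7.6615+(1−p*)·51.1760)/1.25=12.2984; Δ=(7.6615−51.1760)/(164.2980−70.9200)=-0.4660; B=V−Δ·S=67.3800
Node (1,1) S=273.8300: V=(p*·0.0000+(1−p*)·7.6615)/1.25=1.0862; Δ=(0.0000−7.6615)/(380.6237−164.2980)=-0.0354; B=V−Δ·S=10.7843
Node (0,0) S=197.0000: V=(p*·1.0862+(1−p*)·12.2984)/1.25=2.4585; Δ=(1.0862−12.2984)/(273.8300−118.2000)=-0.0720; B=V−Δ·S=16.6512
Sanity check at the root: Δ(0,0)·S0 + B(0,0) reproduces V0 = 2.4585.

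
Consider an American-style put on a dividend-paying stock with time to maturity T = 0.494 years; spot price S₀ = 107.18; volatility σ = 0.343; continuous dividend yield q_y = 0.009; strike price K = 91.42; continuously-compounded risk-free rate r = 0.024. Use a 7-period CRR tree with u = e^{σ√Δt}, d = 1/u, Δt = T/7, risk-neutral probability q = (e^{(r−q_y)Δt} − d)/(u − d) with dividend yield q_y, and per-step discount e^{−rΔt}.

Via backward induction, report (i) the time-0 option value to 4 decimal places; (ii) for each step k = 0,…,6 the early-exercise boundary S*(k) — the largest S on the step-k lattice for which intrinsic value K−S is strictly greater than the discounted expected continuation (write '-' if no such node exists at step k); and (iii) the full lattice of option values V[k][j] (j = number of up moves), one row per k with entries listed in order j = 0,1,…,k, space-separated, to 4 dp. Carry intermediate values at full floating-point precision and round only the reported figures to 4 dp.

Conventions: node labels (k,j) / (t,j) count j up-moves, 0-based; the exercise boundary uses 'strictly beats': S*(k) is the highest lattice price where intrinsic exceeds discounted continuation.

price = 3.6186
boundary = - - - - - 67.9597 74.4430
tree:
3.6186
5.6163 1.4932
8.4946 2.5556 0.3615
12.4443 4.2973 0.7005 0.0000
17.5177 7.0584 1.3574 0.0000 0.0000
23.4603 11.2192 2.6302 0.0000 0.0000 0.0000
29.3790 16.9770 5.0964 0.0000 0.0000 0.0000 0.0000
34.7822 23.4603 9.8752 0.0000 0.0000 0.0000 0.0000 0.0000

Δt=0.07057, u=1.09540, d=0.91291, q=0.48304, disc=e^(-rΔt)=0.99831
k=7 terminal: V=max(K-S,0) → 34.7822 23.4603 9.8752 0.0000 0.0000 0.0000 0.0000 0.0000
k=6: j=0 S=62.0410 intr=29.3790 cont=29.2636 V=29.3790[EX]; j=1 S=74.4430 intr=16.9770 cont=16.8695 V=16.9770[EX]; j=2 S=89.3241 intr=2.0959 cont=5.0964 V=5.0964[hold]; j=3 S=107.1800 intr=0.0000 cont=0.0000 V=0.0000[hold]; j=4 S=128.6052 intr=0.0000 cont=0.0000 V=0.0000[hold]; j=5 S=154.3134 intr=0.0000 cont=0.0000 V=0.0000[hold]; j=6 S=185.1605 intr=0.0000 cont=0.0000 V=0.0000[hold]  S*(6)=74.4430
k=5: j=0 S=67.9597 intr=23.4603 cont=23.3487 V=23.4603[EX]; j=1 S=81.5448 intr=9.8752 cont=11.2192 V=11.2192[hold]; j=2 S=97.8456 intr=0.0000 cont=2.6302 V=2.6302[hold]; j=3 S=117.4049 intr=0.0000 cont=0.0000 V=0.0000[hold]; j=4 S=140.8741 intr=0.0000 cont=0.0000 V=0.0000[hold]; j=5 S=169.0347 intr=0.0000 cont=0.0000 V=0.0000[hold]  S*(5)=67.9597
k=4: j=0 S=74.4430 intr=16.9770 cont=17.5177 V=17.5177[hold]; j=1 S=89.3241 intr=2.0959 cont=7.0584 V=7.0584[hold]; j=2 S=107.1800 intr=0.0000 cont=1.3574 V=1.3574[hold]; j=3 S=128.6052 intr=0.0000 cont=0.0000 V=0.0000[hold]; j=4 S=154.3134 intr=0.0000 cont=0.0000 V=0.0000[hold]  S*(4)=-
k=3: j=0 S=81.5448 intr=9.8752 cont=12.4443 V=12.4443[hold]; j=1 S=97.8456 intr=0.0000 cont=4.2973 V=4.2973[hold]; j=2 S=117.4049 intr=0.0000 cont=0.7005 V=0.7005[hold]; j=3 S=140.8741 intr=0.0000 cont=0.0000 V=0.0000[hold]  S*(3)=-
k=2: j=0 S=89.3241 intr=2.0959 cont=8.4946 V=8.4946[hold]; j=1 S=107.1800 intr=0.0000 cont=2.5556 V=2.5556[hold]; j=2 S=128.6052 intr=0.0000 cont=0.3615 V=0.3615[hold]  S*(2)=-
k=1: j=0 S=97.8456 intr=0.0000 cont=5.6163 V=5.6163[hold]; j=1 S=117.4049 intr=0.0000 cont=1.4932 V=1.4932[hold]  S*(1)=-
k=0: j=0 S=107.1800 intr=0.0000 cont=3.6186 V=3.6186[hold]  S*(0)=-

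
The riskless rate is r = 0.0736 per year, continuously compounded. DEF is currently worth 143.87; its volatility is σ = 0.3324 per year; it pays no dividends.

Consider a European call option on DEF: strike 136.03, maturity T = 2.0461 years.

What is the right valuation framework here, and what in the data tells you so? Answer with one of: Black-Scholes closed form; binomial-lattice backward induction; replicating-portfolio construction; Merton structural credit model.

framework: Black-Scholes closed form

Key observation: a European claim on DEF (strike 136.03) — a lognormal (GBM) underlying with constant rate and volatility — has an exact closed-form value; no lattice or capital structure is involved.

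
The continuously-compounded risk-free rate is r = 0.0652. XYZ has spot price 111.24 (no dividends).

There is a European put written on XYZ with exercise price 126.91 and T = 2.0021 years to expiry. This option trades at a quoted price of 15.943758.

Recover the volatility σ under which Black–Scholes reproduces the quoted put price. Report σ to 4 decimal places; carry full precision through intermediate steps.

At σ = 0.2540 the Black–Scholes value reproduces the quote:
σ√T = 0.254·√2.0021 = 0.359399
d₁ = (ln(S/K) + (r+σ²/2)T) / (σ√T) = (ln(111.24/126.91) + (0.0652+0.254²/2)·2.0021) / 0.359399 = (-0.131788 + 0.195121) / 0.359399 = 0.176218
d₂ = d₁ − σ√T = 0.176218 − 0.359399 = -0.183181
e^{−rT} = 0.877624
N(−d₁) = 0.430061,  N(−d₂) = 0.572672
V = K·e^{−rT}·N(−d₂) − S·N(−d₁) = 63.783784 − 47.840026 = 15.943758 (matching the quote); vega is positive throughout, so no other σ reproduces this price

sigma = 0.2540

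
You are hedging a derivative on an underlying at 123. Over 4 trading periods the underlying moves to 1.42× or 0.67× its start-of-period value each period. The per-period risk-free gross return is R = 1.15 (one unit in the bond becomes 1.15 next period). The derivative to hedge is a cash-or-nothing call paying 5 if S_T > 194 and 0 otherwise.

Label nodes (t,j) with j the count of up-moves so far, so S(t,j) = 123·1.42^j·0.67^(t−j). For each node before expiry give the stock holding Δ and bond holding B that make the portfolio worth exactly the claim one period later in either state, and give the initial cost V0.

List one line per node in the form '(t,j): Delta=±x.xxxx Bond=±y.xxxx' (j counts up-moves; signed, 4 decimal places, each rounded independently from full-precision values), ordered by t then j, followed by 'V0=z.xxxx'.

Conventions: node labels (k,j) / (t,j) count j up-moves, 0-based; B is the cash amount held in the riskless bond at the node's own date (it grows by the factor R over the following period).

(0,0): Delta=0.0158 Bond=-0.3803
(1,0): Delta=0.0251 Bond=-1.2030
(1,1): Delta=0.0133 Bond=-0.0067
(2,0): Delta=0.0000 Bond=0.0000
(2,1): Delta=0.0317 Bond=-2.1616
(2,2): Delta=0.0084 Bond=1.2038
(3,0): Delta=0.0000 Bond=0.0000
(3,1): Delta=0.0000 Bond=0.0000
(3,2): Delta=0.0401 Bond=-3.8841
(3,3): Delta=0.0000 Bond=4.3478
V0=1.5588

The replicating-portfolio and risk-neutral prices coincide; use p* = (1.15−0.67)/(1.42−0.67) = 0.6400 for the latter.
At maturity the claim pays: V(4,0)=0.0000, V(4,1)=0.0000, V(4,2)=0.0000, V(4,3)=5.0000, V(4,4)=5.0000
  t=3,j=0: stock 36.9938 → up 52.5313 (V=0.0000), down 24.7859 (V=0.0000). Price 0.0000; hedge Δ=0.0000, bond B=0.0000.
  t=3,j=1: stock 78.4049 → up 111.3349 (V=0.0000), down 52.5313 (V=0.0000). Price 0.0000; hedge Δ=0.0000, bond B=0.0000.
  t=3,j=2: stock 166.1715 → up 235.9636 (V=5.0000), down 111.3349 (V=0.0000). Price 2.7826; hedge Δ=0.0401, bond B=-3.8841.
  t=3,j=3: stock 352.1844 → up 500.1019 (V=5.0000), down 235.9636 (V=5.0000). Price 4.3478; hedge Δ=0.0000, bond B=4.3478.
  t=2,j=0: stock 55.2147 → up 78.4049 (V=0.0000), down 36.9938 (V=0.0000). Price 0.0000; hedge Δ=0.0000, bond B=0.0000.
  t=2,j=1: stock 117.0222 → up 166.1715 (V=2.7826), down 78.4049 (V=0.0000). Price 1.5486; hedge Δ=0.0317, bond B=-2.1616.
  t=2,j=2: stock 248.0172 → up 352.1844 (V=4.3478), down 166.1715 (V=2.7826). Price 3.2907; hedge Δ=0.0084, bond B=1.2038.
  t=1,j=0: stock 82.4100 → up 117.0222 (V=1.5486), down 55.2147 (V=0.0000). Price 0.8618; hedge Δ=0.0251, bond B=-1.2030.
  t=1,j=1: stock 174.6600 → up 248.0172 (V=3.2907), down 117.0222 (V=1.5486). Price 2.3161; hedge Δ=0.0133, bond B=-0.0067.
  t=0,j=0: stock 123.0000 → up 174.6600 (V=2.3161), down 82.4100 (V=0.8618). Price 1.5588; hedge Δ=0.0158, bond B=-0.3803.
As a check, the time-0 holding Δ(0,0)·S0 + B(0,0) comes to 1.5588 — exactly V0.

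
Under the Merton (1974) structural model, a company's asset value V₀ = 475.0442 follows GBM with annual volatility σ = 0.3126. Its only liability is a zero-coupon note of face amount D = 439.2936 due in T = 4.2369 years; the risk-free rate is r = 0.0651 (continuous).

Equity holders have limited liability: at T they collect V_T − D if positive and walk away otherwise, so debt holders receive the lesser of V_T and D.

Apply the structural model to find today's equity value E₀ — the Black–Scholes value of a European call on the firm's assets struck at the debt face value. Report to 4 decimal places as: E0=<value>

E0=187.1866

Equity is a call on the firm's assets struck at D = 439.2936:
d₁ = [ln(V₀/D) + (r + σ²/2)T] / (σ√T)
   = [ln(475.0442/439.2936) + (0.0651 + 0.5·0.3126²)·4.2369] / (0.3126·√4.2369)
   = [0.078240 + 0.482834] / 0.643447 = 0.871982
d₂ = d₁ − σ√T = 0.871982 − 0.643447 = 0.228534
N(d₁) = 0.808391,  N(d₂) = 0.590385,  e^(−rT) = 0.758948
E₀ = V₀·N(d₁) − D·e^(−rT)·N(d₂)
   = 475.0442·0.808391 − 439.2936·0.758948·0.590385 = 187.186611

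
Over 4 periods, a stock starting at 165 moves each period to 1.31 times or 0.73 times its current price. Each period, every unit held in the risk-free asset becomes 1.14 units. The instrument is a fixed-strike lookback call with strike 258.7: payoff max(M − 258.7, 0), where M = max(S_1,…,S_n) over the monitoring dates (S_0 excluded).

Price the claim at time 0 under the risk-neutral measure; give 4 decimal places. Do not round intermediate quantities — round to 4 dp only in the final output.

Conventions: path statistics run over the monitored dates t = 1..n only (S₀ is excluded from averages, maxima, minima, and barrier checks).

price = 44.0762

With p* = (R−d)/(u−d) = 0.7069, sum probability × payoff across the paths and divide by R^4.
Enumerate all 2^4 = 16 price paths (U = up ×1.31, D = down ×0.73); each path with k up-moves has probability p*^k·(1−p*)^(4−k).
DDDD: M=120.4500, payoff=0.0000, prob=0.007380
UDDD: M=216.1500, payoff=0.0000, prob=0.017800
DUDD: M=157.7895, payoff=0.0000, prob=0.017800
UUDD: M=283.1565, payoff=24.4565, prob=0.042929
DDUD: M=120.4500, payoff=0.0000, prob=0.017800
UDUD: M=216.1500, payoff=0.0000, prob=0.042929
DUUD: M=206.7042, payoff=0.0000, prob=0.042929
UUUD: M=370.9350, payoff=112.2350, prob=0.103535
DDDU: M=120.4500, payoff=0.0000, prob=0.017800
UDDU: M=216.1500, payoff=0.0000, prob=0.042929
DUDU: M=157.7895, payoff=0.0000, prob=0.042929
UUDU: M=283.1565, payoff=24.4565, prob=0.103535
DDUU: M=150.8941, payoff=0.0000, prob=0.042929
UDUU: M=270.7826, payoff=12.0826, prob=0.103535
DUUU: M=270.7826, payoff=12.0826, prob=0.103535
UUUU: M=485.9249, payoff=227.2249, prob=0.249703
Price = Σ prob·payoff / R^4 = 74.442934 / 1.688960 = 44.0762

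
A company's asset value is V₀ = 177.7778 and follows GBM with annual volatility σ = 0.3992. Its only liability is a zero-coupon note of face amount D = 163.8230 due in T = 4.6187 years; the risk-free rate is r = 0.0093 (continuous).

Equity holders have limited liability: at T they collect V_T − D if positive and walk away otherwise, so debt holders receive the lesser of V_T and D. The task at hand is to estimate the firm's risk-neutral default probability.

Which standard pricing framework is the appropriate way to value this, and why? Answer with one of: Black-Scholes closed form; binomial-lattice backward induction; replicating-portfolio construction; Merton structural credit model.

framework: Merton structural credit model

Key observation: with the firm-asset dynamics (V₀ = 177.7778) and a single zero-coupon liability of face 163.8230 given, debt value, spread, and default probability all derive from the option view of the balance sheet.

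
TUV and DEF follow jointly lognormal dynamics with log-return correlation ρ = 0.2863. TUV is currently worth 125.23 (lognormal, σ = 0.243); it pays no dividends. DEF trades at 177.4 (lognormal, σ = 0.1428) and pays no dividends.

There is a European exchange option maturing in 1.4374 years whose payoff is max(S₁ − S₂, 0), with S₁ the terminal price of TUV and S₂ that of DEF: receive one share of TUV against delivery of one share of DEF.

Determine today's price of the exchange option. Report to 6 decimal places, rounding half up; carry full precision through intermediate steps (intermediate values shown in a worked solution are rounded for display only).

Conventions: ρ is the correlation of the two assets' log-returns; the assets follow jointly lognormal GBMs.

σ_eff = √(σ₁² + σ₂² − 2ρσ₁σ₂) = √(0.243² + 0.1428² − 2·0.2863·0.243·0.1428) = 0.244073
d₁ = (ln(S₁/S₂) + (q₂ − q₁ + σ_eff²/2)T) / (σ_eff√T) = (ln(125.23/177.4) + (0.0 − 0.0 + 0.029786)·1.4374) / 0.292622 = -1.043806
d₂ = d₁ − σ_eff√T = -1.043806 − 0.292622 = -1.336428
N(d₁) = 0.148288,  N(d₂) = 0.090705
V = S₁·e^{−q₁T}·N(d₁) − S₂·e^{−q₂T}·N(d₂) = 18.570057 − 16.091005 = 2.479052
Key observation: no risk-free rate is needed — with the second asset as numeraire the exchange option is a call on the ratio S₁/S₂, and r cancels out of the value.

exchange price = 2.479052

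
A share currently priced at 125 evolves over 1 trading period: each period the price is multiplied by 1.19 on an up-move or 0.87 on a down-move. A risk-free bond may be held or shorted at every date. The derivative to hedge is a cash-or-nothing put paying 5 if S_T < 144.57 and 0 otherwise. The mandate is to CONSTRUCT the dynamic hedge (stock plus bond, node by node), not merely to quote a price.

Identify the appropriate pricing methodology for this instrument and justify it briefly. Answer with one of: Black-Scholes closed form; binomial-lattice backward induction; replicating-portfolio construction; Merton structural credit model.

framework: replicating-portfolio construction

Key observation: the task asks for the hedge itself — share and bond holdings at every node of the 1-period tree on spot 125 with factors 1.19/0.87 — which is exactly what the replicating-portfolio construction produces.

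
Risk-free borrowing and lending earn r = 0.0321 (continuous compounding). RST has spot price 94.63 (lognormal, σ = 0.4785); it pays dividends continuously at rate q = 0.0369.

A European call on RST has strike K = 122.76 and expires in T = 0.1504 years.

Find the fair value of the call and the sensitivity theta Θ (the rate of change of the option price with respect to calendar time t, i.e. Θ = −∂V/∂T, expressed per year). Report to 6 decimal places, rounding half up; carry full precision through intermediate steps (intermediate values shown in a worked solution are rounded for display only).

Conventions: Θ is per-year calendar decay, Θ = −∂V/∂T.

σ√T = 0.4785·√0.1504 = 0.185569
d₁ = (ln(S/K) + (r−q+σ²/2)T) / (σ√T) = (ln(94.63/122.76) + (0.0321−0.0369+0.4785²/2)·0.1504) / 0.185569 = (-0.260257 + 0.016496) / 0.185569 = -1.313584
d₂ = d₁ − σ√T = -1.313584 − 0.185569 = -1.499153
e^{−rT} = 0.995184
e^{−qT} = 0.994466
N(d₁) = 0.094493,  N(d₂) = 0.066917
Call price V = S·e^{−qT}·N(d₁) − K·e^{−rT}·N(d₂) = 8.892402 − 8.175167 = 0.717235
φ(d₁) = (1/√(2π))·e^{−d₁²/2} = 0.168353
Θ = −S·e^{−qT}·φ(d₁)·σ/(2√T) + q·S·e^{−qT}·N(d₁) − r·K·e^{−rT}·N(d₂) = −9.773919 + 0.328130 − 0.262423 = -9.708212

price = 0.717235
Θ = -9.708212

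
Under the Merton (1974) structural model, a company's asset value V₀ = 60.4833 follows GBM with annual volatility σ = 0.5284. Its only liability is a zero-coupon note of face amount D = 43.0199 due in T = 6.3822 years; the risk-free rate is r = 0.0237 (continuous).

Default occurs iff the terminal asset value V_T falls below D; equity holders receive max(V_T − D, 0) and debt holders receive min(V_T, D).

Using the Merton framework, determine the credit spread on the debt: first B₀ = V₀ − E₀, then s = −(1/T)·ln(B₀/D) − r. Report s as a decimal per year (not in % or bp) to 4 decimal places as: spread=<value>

With assets at 60.4833 and a single debt payment of 43.0199 at 6.3822 years:
d₁ = [ln(V₀/D) + (r + σ²/2)T] / (σ√T)
   = [ln(60.4833/43.0199) + (0.0237 + 0.5·0.5284²)·6.3822] / (0.5284·√6.3822)
   = [0.340704 + 1.042234] / 1.334898 = 1.035988
d₂ = d₁ − σ√T = 1.035988 − 1.334898 = -0.298909
N(d₁) = 0.849896,  N(d₂) = 0.382505,  e^(−rT) = 0.859626
E₀ = V₀·N(d₁) − D·e^(−rT)·N(d₂)
   = 60.4833·0.849896 − 43.0199·0.859626·0.382505 = 37.259120
B₀ = V₀ − E₀ = 60.4833 − 37.259120 = 23.224180
spread = −(1/T)·ln(B₀/D) − r = −(1/6.3822)·ln(23.224180/43.0199) − 0.0237 = 0.07289190

spread=0.0729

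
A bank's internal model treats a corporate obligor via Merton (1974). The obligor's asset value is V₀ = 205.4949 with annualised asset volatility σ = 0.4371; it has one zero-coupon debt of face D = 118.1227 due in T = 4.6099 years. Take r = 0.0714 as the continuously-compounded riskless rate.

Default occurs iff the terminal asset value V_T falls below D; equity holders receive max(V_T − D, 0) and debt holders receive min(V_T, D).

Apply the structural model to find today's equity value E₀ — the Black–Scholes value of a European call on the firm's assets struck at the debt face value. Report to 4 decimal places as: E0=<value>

E0=131.2937

Work the structural quantities from V₀ = 205.4949 against face 118.1227:
d₁ = [ln(V₀/D) + (r + σ²/2)T] / (σ√T)
   = [ln(205.4949/118.1227) + (0.0714 + 0.5·0.4371²)·4.6099] / (0.4371·√4.6099)
   = [0.553697 + 0.769522] / 0.938483 = 1.409955
d₂ = d₁ − σ√T = 1.409955 − 0.938483 = 0.471472
N(d₁) = 0.920724,  N(d₂) = 0.681348,  e^(−rT) = 0.719537
E₀ = V₀·N(d₁) − D·e^(−rT)·N(d₂)
   = 205.4949·0.920724 − 118.1227·0.719537·0.681348 = 131.293701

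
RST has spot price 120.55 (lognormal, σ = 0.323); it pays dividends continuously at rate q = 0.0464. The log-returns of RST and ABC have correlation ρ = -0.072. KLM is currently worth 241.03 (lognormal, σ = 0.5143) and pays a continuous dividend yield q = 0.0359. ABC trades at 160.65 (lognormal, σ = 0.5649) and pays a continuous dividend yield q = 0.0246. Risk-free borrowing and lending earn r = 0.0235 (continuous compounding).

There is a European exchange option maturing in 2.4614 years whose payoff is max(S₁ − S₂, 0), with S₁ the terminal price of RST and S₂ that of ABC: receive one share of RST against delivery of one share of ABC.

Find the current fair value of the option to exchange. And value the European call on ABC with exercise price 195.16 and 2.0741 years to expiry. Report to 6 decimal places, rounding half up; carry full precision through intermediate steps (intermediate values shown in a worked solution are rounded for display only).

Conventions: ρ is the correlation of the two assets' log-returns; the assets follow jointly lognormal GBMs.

σ_eff = √(σ₁² + σ₂² − 2ρσ₁σ₂) = √(0.323² + 0.5649² − 2·-0.072·0.323·0.5649) = 0.670608
d₁ = (ln(S₁/S₂) + (q₂ − q₁ + σ_eff²/2)T) / (σ_eff√T) = (ln(120.55/160.65) + (0.0246 − 0.0464 + 0.224858)·2.4614) / 1.052107 = 0.202112
d₂ = d₁ − σ_eff√T = 0.202112 − 1.052107 = -0.849996
N(d₁) = 0.580085,  N(d₂) = 0.197664
V = S₁·e^{−q₁T}·N(d₁) − S₂·e^{−q₂T}·N(d₂) = 62.381915 − 29.888965 = 32.492950
[vanilla: ABC call K=195.16]
σ√T = 0.5649·√2.0741 = 0.813554
d₁ = (ln(S/K) + (r−q+σ²/2)T) / (σ√T) = (ln(160.65/195.16) + (0.0235−0.0246+0.5649²/2)·2.0741) / 0.813554 = (-0.194592 + 0.328654) / 0.813554 = 0.164786
d₂ = d₁ − σ√T = 0.164786 − 0.813554 = -0.648769
e^{−rT} = 0.952427
e^{−qT} = 0.950257
N(d₁) = 0.565444,  N(d₂) = 0.258244
price = S·e^{−qT}·N(d₁) − K·e^{−rT}·N(d₂) = 86.319931 − 48.001295 = 38.318636

exchange price = 32.492950
price(ABC call K=195.16) = 38.318636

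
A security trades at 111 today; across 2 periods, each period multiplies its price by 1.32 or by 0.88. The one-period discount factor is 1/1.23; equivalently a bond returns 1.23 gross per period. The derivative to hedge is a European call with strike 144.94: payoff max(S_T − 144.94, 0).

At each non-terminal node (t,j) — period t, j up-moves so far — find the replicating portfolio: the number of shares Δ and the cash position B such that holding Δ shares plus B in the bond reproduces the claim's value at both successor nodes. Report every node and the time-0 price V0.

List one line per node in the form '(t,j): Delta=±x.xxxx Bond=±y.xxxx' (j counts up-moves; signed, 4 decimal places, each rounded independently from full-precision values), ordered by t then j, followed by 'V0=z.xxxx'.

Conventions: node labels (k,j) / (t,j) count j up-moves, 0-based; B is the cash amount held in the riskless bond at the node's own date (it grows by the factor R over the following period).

The replicating-portfolio and risk-neutral prices coincide; use p* = (1.23−0.88)/(1.32−0.88) = 0.7955 for the latter.
Terminal payoffs: V(2,0)=0.0000, V(2,1)=0.0000, V(2,2)=48.4664
(1,0): S=97.6800. Δ = (V_up−V_dn)/(S_up−S_dn) = (0.0000−0.0000)/(128.9376−85.9584) = 0.0000. V = [p*·0.0000 + (1−p*)·0.0000]/1.23 = 0.0000. B = V − Δ·S = 0.0000.
(1,1): S=146.5200. Δ = (V_up−V_dn)/(S_up−S_dn) = (48.4664−0.0000)/(193.4064−128.9376) = 0.7518. V = [p*·48.4664 + (1−p*)·0.0000]/1.23 = 31.3438. B = V − Δ·S = -78.8072.
(0,0): S=111.0000. Δ = (V_up−V_dn)/(S_up−S_dn) = (31.3438−0.0000)/(146.5200−97.6800) = 0.6418. V = [p*·31.3438 + (1−p*)·0.0000]/1.23 = 20.2704. B = V − Δ·S = -50.9655.
Sanity check at the root: Δ(0,0)·S0 + B(0,0) reproduces V0 = 20.2704.

(0,0): Delta=0.6418 Bond=-50.9655
(1,0): Delta=0.0000 Bond=0.0000
(1,1): Delta=0.7518 Bond=-78.8072
V0=20.2704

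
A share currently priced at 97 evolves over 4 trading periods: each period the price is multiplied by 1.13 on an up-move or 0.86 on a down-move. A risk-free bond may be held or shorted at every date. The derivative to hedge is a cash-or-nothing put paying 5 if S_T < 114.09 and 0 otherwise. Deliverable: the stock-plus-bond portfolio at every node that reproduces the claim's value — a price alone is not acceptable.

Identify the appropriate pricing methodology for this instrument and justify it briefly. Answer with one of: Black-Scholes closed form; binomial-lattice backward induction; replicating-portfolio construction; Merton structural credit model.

framework: replicating-portfolio construction

Key observation: what is demanded is not a single number but the (Δ, B) position at each node of the 1.13/0.86 tree starting at 97; constructing those positions is the replicating-portfolio method.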